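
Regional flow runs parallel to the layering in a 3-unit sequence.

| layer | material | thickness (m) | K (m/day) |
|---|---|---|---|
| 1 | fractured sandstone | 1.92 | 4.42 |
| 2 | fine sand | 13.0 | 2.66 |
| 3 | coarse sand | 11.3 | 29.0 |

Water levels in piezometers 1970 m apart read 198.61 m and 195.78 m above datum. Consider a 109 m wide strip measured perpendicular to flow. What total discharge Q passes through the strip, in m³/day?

Flow is parallel to layering, so each bed carries its own Darcy discharge and the transmissivities add.
Σ(K_i·b_i) = 4.42×1.92 + 2.66×13.0 + 29.0×11.3 = 370.8 m²/day.
Hydraulic gradient i = (198.61 − 195.78) / 1970 = 2.83 / 1970 = 0.001437.
Q = Σ(K_i·b_i) · W · i = 370.8 × 109 × 0.001437 = 58.06 m³/day.

58.1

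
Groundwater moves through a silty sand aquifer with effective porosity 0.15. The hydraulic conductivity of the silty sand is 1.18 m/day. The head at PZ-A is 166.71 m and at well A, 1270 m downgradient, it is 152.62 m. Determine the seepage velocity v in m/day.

Hydraulic gradient i = (166.71 − 152.62) / 1270 = 14.09 / 1270 = 0.01109.
Darcy flux q = K · i = 1.180 × 0.01109 = 0.01309 m/day.
Seepage velocity v = q / n_e = 0.01309 / 0.15 = 0.08728 m/day.

0.0873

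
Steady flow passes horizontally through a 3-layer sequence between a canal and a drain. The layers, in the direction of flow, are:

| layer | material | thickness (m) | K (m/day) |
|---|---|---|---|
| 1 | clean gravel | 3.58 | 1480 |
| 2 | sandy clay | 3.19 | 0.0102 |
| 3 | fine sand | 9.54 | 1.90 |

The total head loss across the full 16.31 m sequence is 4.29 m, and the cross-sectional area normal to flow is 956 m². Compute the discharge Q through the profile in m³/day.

Flow is perpendicular to layering, so the layers act in series and the equivalent K is the thickness-weighted harmonic mean.
Total thickness L = 3.58 + 3.19 + 9.54 = 16.31 m.
Σ(b_i/K_i) = 3.58/1480 + 3.19/0.0102 + 9.54/1.90 = 317.8 d.
K_eq = L / Σ(b_i/K_i) = 16.31 / 317.8 = 0.05133 m/day.
Q = K_eq · A · (Δh/L) = 0.05133 × 956 × (4.29/16.31) = 12.91 m³/day.

12.9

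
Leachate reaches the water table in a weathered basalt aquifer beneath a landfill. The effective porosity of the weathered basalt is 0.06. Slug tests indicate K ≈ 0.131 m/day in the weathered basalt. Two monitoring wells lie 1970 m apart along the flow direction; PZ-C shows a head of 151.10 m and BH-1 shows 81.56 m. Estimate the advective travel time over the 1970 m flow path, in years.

70.0

Hydraulic gradient i = (151.10 − 81.56) / 1970 = 69.54 / 1970 = 0.03530.
Darcy flux q = K · i = 0.1310 × 0.03530 = 0.004624 m/day.
Seepage velocity v = q / n_e = 0.004624 / 0.06 = 0.07707 m/day.
Travel time t = L / v = 1970 / 0.07707 = 25561 days = 69.98 years.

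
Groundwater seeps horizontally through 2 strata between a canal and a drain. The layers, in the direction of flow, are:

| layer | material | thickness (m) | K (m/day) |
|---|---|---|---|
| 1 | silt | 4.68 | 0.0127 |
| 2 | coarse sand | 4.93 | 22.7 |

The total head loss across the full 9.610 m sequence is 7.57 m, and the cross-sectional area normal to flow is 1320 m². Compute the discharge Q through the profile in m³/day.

27.1

Flow is perpendicular to layering, so the layers act in series and the equivalent K is the thickness-weighted harmonic mean.
Total thickness L = 4.68 + 4.93 = 9.610 m.
Σ(b_i/K_i) = 4.68/0.0127 + 4.93/22.7 = 368.7 d.
K_eq = L / Σ(b_i/K_i) = 9.610 / 368.7 = 0.02606 m/day.
Q = K_eq · A · (Δh/L) = 0.02606 × 1320 × (7.57/9.610) = 27.10 m³/day.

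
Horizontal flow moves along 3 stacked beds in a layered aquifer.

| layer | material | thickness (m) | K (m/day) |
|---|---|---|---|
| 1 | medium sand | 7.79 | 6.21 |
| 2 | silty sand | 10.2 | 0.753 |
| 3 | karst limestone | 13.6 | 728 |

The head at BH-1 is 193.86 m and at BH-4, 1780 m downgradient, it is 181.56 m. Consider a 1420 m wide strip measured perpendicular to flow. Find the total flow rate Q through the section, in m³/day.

Flow is parallel to layering, so each bed carries its own Darcy discharge and the transmissivities add.
Σ(K_i·b_i) = 6.21×7.79 + 0.753×10.2 + 728×13.6 = 9957 m²/day.
Hydraulic gradient i = (193.86 − 181.56) / 1780 = 12.3 / 1780 = 0.006910.
Q = Σ(K_i·b_i) · W · i = 9957 × 1420 × 0.006910 = 97700 m³/day.

97700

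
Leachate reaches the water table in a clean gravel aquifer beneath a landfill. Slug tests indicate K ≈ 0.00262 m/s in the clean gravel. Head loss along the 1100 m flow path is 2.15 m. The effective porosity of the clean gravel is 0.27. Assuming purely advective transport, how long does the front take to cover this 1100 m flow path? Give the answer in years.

Convert K: 0.00262 m/s × 86400 = 226.4 m/day.
Hydraulic gradient i = Δh / L = 2.15 / 1100 = 0.001955.
Darcy flux q = K · i = 226.4 × 0.001955 = 0.4424 m/day.
Seepage velocity v = q / n_e = 0.4424 / 0.27 = 1.639 m/day.
Travel time t = L / v = 1100 / 1.639 = 671.3 days = 1.838 years.

1.84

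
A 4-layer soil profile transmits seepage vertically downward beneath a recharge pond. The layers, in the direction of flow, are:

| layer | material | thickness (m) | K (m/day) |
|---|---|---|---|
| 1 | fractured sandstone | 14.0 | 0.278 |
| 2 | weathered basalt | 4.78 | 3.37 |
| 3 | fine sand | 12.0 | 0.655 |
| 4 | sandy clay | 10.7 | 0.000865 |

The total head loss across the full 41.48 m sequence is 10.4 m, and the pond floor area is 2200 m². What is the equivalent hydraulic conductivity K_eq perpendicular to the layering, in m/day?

0.00333

Flow is perpendicular to layering, so the layers act in series and the equivalent K is the thickness-weighted harmonic mean.
Total thickness L = 14.0 + 4.78 + 12.0 + 10.7 = 41.48 m.
Σ(b_i/K_i) = 14.0/0.278 + 4.78/3.37 + 12.0/0.655 + 10.7/0.000865 = 12440 d.
K_eq = L / Σ(b_i/K_i) = 41.48 / 12440 = 0.003334 m/day.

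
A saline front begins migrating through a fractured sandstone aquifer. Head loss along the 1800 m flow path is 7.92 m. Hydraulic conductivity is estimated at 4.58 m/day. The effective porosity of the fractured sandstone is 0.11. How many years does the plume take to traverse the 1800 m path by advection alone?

Hydraulic gradient i = Δh / L = 7.92 / 1800 = 0.004400.
Darcy flux q = K · i = 4.580 × 0.004400 = 0.02015 m/day.
Seepage velocity v = q / n_e = 0.02015 / 0.11 = 0.1832 m/day.
Travel time t = L / v = 1800 / 0.1832 = 9825 days = 26.90 years.

26.9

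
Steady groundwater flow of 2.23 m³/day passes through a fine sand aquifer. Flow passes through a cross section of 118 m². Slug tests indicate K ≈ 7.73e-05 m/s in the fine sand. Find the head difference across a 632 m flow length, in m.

Convert K: 7.73e-05 m/s × 86400 = 6.679 m/day.
From Q = K·A·i, i = Q / (K·A) = 2.23 / (6.679 × 118.0) = 0.002830.
Head loss Δh = i · L = 0.002830 × 632 = 1.788 m.

1.79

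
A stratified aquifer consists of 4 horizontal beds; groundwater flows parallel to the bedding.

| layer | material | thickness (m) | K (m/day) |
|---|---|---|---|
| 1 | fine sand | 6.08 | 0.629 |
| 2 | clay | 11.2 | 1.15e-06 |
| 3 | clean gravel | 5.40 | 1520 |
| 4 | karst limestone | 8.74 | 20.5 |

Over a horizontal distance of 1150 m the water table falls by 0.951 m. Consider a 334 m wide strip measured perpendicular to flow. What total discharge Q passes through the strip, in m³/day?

Flow is parallel to layering, so each bed carries its own Darcy discharge and the transmissivities add.
Σ(K_i·b_i) = 0.629×6.08 + 1.15e-06×11.2 + 1520×5.40 + 20.5×8.74 = 8391 m²/day.
Hydraulic gradient i = Δh / L = 0.951 / 1150 = 0.0008270.
Q = Σ(K_i·b_i) · W · i = 8391 × 334 × 0.0008270 = 2318 m³/day.

2320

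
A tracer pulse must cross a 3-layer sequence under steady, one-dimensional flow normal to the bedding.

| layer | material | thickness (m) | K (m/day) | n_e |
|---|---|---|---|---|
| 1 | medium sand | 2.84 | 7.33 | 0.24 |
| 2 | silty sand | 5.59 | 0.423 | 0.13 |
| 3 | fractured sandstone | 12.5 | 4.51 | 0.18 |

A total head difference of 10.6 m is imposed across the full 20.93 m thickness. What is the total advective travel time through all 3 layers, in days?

5.65

With flow normal to the layers, continuity requires the same specific discharge q through every layer.
Σ(b_i/K_i) = 2.84/7.33 + 5.59/0.423 + 12.5/4.51 = 16.37 d.
q = Δh / Σ(b_i/K_i) = 10.6 / 16.37 = 0.6474 m/day.
In each layer the seepage velocity is v_i = q/n_i, so the layer transit time is t_i = b_i·n_i / q:
  layer 1 (medium sand): t_1 = 2.84 × 0.24 / 0.6474 = 1.053 d
  layer 2 (silty sand): t_2 = 5.59 × 0.13 / 0.6474 = 1.123 d
  layer 3 (fractured sandstone): t_3 = 12.5 × 0.18 / 0.6474 = 3.476 d
Total t = Σ t_i = 5.651 days.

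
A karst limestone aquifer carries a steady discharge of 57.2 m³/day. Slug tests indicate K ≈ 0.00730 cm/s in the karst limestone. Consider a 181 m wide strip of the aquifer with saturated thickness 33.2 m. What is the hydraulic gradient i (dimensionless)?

0.00151

Convert K: 0.00730 cm/s × 864 = 6.307 m/day.
Cross-sectional area A = 181 × 33.2 = 6009 m².
From Q = K·A·i, i = Q / (K·A) = 57.2 / (6.307 × 6009) = 0.001509.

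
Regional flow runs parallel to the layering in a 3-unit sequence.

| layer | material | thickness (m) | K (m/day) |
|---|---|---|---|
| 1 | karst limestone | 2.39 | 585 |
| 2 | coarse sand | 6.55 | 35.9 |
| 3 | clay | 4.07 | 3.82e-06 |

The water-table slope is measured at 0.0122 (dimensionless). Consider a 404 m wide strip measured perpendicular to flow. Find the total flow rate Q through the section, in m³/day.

Flow is parallel to layering, so each bed carries its own Darcy discharge and the transmissivities add.
Σ(K_i·b_i) = 585×2.39 + 35.9×6.55 + 3.82e-06×4.07 = 1633 m²/day.
Hydraulic gradient i = 0.0122.
Q = Σ(K_i·b_i) · W · i = 1633 × 404 × 0.01220 = 8050 m³/day.

8050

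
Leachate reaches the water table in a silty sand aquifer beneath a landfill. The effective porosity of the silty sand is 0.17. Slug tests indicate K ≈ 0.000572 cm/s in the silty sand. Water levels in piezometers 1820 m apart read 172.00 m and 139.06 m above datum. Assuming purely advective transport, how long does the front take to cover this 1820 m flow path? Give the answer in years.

Convert K: 0.000572 cm/s × 864 = 0.4942 m/day.
Hydraulic gradient i = (172.00 − 139.06) / 1820 = 32.94 / 1820 = 0.01810.
Darcy flux q = K · i = 0.4942 × 0.01810 = 0.008945 m/day.
Seepage velocity v = q / n_e = 0.008945 / 0.17 = 0.05262 m/day.
Travel time t = L / v = 1820 / 0.05262 = 34591 days = 94.70 years.

94.7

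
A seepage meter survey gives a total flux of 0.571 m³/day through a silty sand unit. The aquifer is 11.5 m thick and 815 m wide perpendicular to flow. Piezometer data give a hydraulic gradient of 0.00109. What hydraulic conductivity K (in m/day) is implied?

0.0559

Cross-sectional area A = 815 × 11.5 = 9372 m².
Hydraulic gradient i = 0.00109.
From Q = K·A·i, K = Q / (A·i) = 0.571 / (9372 × 0.001090) = 0.05589 m/day.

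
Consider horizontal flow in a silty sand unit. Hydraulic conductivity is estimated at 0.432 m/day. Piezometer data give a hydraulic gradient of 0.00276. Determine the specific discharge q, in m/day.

0.00119

Hydraulic gradient i = 0.00276.
Specific discharge q = K · i = 0.4320 × 0.002760 = 0.001192 m/day.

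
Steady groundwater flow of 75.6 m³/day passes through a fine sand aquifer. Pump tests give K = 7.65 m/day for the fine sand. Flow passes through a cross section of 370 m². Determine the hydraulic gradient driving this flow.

From Q = K·A·i, i = Q / (K·A) = 75.6 / (7.650 × 370.0) = 0.02671.

0.0267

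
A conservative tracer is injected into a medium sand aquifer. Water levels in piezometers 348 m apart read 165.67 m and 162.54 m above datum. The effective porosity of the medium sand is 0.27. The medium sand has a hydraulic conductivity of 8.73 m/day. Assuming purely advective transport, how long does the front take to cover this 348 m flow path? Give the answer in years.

Hydraulic gradient i = (165.67 − 162.54) / 348 = 3.13 / 348 = 0.008994.
Darcy flux q = K · i = 8.730 × 0.008994 = 0.07852 m/day.
Seepage velocity v = q / n_e = 0.07852 / 0.27 = 0.2908 m/day.
Travel time t = L / v = 348 / 0.2908 = 1197 days = 3.276 years.

3.28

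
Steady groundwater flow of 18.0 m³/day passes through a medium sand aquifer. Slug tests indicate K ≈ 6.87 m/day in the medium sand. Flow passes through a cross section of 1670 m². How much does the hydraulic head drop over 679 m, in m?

From Q = K·A·i, i = Q / (K·A) = 18.0 / (6.870 × 1670) = 0.001569.
Head loss Δh = i · L = 0.001569 × 679 = 1.065 m.

1.07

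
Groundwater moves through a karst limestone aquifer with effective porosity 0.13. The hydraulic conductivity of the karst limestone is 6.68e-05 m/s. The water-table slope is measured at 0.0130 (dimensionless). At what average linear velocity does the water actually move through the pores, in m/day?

Convert K: 6.68e-05 m/s × 86400 = 5.772 m/day.
Hydraulic gradient i = 0.0130.
Darcy flux q = K · i = 5.772 × 0.01300 = 0.07503 m/day.
Seepage velocity v = q / n_e = 0.07503 / 0.13 = 0.5772 m/day.

0.577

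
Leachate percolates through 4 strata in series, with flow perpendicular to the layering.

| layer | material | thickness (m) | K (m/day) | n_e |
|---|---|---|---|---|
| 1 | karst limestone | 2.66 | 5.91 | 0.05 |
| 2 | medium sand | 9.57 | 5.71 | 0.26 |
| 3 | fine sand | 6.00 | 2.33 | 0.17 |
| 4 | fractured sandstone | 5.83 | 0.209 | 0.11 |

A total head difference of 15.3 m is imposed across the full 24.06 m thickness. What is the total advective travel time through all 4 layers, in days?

With flow normal to the layers, continuity requires the same specific discharge q through every layer.
Σ(b_i/K_i) = 2.66/5.91 + 9.57/5.71 + 6.00/2.33 + 5.83/0.209 = 32.60 d.
q = Δh / Σ(b_i/K_i) = 15.3 / 32.60 = 0.4694 m/day.
In each layer the seepage velocity is v_i = q/n_i, so the layer transit time is t_i = b_i·n_i / q:
  layer 1 (karst limestone): t_1 = 2.66 × 0.05 / 0.4694 = 0.2834 d
  layer 2 (medium sand): t_2 = 9.57 × 0.26 / 0.4694 = 5.301 d
  layer 3 (fine sand): t_3 = 6.00 × 0.17 / 0.4694 = 2.173 d
  layer 4 (fractured sandstone): t_4 = 5.83 × 0.11 / 0.4694 = 1.366 d
Total t = Σ t_i = 9.124 days.

9.12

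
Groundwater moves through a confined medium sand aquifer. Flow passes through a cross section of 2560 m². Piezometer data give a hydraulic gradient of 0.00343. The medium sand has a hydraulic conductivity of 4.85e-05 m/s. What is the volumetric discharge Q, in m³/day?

36.8

Convert K: 4.85e-05 m/s × 86400 = 4.190 m/day.
Hydraulic gradient i = 0.00343.
Darcy's law: Q = K · A · i = 4.190 × 2560 × 0.003430 = 36.80 m³/day.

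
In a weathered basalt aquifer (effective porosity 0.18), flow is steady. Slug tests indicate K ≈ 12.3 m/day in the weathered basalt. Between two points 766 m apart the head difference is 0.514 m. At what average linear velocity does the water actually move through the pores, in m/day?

Hydraulic gradient i = Δh / L = 0.514 / 766 = 0.0006710.
Darcy flux q = K · i = 12.30 × 0.0006710 = 0.008254 m/day.
Seepage velocity v = q / n_e = 0.008254 / 0.18 = 0.04585 m/day.

0.0459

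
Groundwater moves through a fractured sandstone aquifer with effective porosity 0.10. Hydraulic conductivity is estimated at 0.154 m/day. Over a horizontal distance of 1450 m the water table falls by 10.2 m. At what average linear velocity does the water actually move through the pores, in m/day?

0.0108

Hydraulic gradient i = Δh / L = 10.2 / 1450 = 0.007034.
Darcy flux q = K · i = 0.1540 × 0.007034 = 0.001083 m/day.
Seepage velocity v = q / n_e = 0.001083 / 0.10 = 0.01083 m/day.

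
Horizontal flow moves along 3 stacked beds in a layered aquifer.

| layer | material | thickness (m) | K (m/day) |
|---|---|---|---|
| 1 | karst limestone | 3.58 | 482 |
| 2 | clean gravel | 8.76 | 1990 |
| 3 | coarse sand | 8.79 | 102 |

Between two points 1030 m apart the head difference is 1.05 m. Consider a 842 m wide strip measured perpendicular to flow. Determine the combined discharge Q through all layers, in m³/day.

17200

Flow is parallel to layering, so each bed carries its own Darcy discharge and the transmissivities add.
Σ(K_i·b_i) = 482×3.58 + 1990×8.76 + 102×8.79 = 20055 m²/day.
Hydraulic gradient i = Δh / L = 1.05 / 1030 = 0.001019.
Q = Σ(K_i·b_i) · W · i = 20055 × 842 × 0.001019 = 17214 m³/day.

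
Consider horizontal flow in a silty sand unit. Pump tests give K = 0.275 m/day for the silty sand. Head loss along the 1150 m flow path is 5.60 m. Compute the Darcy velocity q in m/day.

0.00134

Hydraulic gradient i = Δh / L = 5.60 / 1150 = 0.004870.
Specific discharge q = K · i = 0.2750 × 0.004870 = 0.001339 m/day.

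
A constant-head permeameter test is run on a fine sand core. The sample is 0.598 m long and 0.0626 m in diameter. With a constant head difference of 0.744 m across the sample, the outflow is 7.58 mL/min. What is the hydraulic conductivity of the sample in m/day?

2.85

Cross-sectional area A = π·(d/2)² = π × (0.0626/2)² = 0.003078 m².
Convert discharge: 7.58 mL/min = 1.263e-07 m³/s.
Darcy's law rearranged: K = Q·L / (A·Δh) = 1.263e-07 × 0.598 / (0.003078 × 0.744) = 3.299e-05 m/s = 2.851 m/day.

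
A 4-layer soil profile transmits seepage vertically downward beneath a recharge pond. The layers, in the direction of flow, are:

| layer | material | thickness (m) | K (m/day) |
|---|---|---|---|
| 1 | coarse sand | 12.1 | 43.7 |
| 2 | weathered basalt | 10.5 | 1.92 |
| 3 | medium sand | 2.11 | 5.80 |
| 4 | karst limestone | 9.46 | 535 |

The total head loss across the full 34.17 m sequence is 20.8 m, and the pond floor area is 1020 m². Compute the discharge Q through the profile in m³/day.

3460

Flow is perpendicular to layering, so the layers act in series and the equivalent K is the thickness-weighted harmonic mean.
Total thickness L = 12.1 + 10.5 + 2.11 + 9.46 = 34.17 m.
Σ(b_i/K_i) = 12.1/43.7 + 10.5/1.92 + 2.11/5.80 + 9.46/535 = 6.127 d.
K_eq = L / Σ(b_i/K_i) = 34.17 / 6.127 = 5.577 m/day.
Q = K_eq · A · (Δh/L) = 5.577 × 1020 × (20.8/34.17) = 3463 m³/day.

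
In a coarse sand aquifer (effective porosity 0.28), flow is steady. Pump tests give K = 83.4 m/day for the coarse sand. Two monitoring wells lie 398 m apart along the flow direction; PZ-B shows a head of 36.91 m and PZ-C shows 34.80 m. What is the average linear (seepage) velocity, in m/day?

Hydraulic gradient i = (36.91 − 34.80) / 398 = 2.11 / 398 = 0.005302.
Darcy flux q = K · i = 83.40 × 0.005302 = 0.4421 m/day.
Seepage velocity v = q / n_e = 0.4421 / 0.28 = 1.579 m/day.

1.58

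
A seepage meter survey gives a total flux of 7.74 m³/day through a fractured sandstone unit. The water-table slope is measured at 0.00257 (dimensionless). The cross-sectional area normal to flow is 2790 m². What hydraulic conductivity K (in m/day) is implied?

Hydraulic gradient i = 0.00257.
From Q = K·A·i, K = Q / (A·i) = 7.74 / (2790 × 0.002570) = 1.079 m/day.

1.08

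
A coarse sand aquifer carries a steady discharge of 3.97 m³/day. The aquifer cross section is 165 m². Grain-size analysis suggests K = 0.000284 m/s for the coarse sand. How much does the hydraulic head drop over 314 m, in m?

Convert K: 0.000284 m/s × 86400 = 24.54 m/day.
From Q = K·A·i, i = Q / (K·A) = 3.97 / (24.54 × 165.0) = 0.0009806.
Head loss Δh = i · L = 0.0009806 × 314 = 0.3079 m.

0.308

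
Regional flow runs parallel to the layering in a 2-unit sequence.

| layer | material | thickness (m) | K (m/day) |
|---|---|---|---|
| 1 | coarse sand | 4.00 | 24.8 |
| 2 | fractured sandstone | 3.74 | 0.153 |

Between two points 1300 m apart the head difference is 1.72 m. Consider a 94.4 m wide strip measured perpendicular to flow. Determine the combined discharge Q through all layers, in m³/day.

Flow is parallel to layering, so each bed carries its own Darcy discharge and the transmissivities add.
Σ(K_i·b_i) = 24.8×4.00 + 0.153×3.74 = 99.77 m²/day.
Hydraulic gradient i = Δh / L = 1.72 / 1300 = 0.001323.
Q = Σ(K_i·b_i) · W · i = 99.77 × 94.4 × 0.001323 = 12.46 m³/day.

12.5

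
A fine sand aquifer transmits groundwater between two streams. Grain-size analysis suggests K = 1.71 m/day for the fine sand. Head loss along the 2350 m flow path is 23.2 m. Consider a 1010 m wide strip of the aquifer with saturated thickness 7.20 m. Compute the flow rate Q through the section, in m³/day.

123

Cross-sectional area A = 1010 × 7.20 = 7272 m².
Hydraulic gradient i = Δh / L = 23.2 / 2350 = 0.009872.
Darcy's law: Q = K · A · i = 1.710 × 7272 × 0.009872 = 122.8 m³/day.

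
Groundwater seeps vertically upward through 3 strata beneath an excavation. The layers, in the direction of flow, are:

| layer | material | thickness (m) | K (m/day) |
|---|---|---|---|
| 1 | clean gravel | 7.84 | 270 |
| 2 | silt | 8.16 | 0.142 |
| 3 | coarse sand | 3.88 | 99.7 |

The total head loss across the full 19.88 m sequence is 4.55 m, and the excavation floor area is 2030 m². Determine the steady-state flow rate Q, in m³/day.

161

Flow is perpendicular to layering, so the layers act in series and the equivalent K is the thickness-weighted harmonic mean.
Total thickness L = 7.84 + 8.16 + 3.88 = 19.88 m.
Σ(b_i/K_i) = 7.84/270 + 8.16/0.142 + 3.88/99.7 = 57.53 d.
K_eq = L / Σ(b_i/K_i) = 19.88 / 57.53 = 0.3455 m/day.
Q = K_eq · A · (Δh/L) = 0.3455 × 2030 × (4.55/19.88) = 160.5 m³/day.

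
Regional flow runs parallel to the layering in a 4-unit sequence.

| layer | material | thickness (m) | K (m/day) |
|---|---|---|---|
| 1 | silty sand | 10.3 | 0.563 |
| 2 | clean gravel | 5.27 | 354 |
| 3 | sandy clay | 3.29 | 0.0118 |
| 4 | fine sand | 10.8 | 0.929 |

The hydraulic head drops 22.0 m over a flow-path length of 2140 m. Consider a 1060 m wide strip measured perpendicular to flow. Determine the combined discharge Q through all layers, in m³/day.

20500

Flow is parallel to layering, so each bed carries its own Darcy discharge and the transmissivities add.
Σ(K_i·b_i) = 0.563×10.3 + 354×5.27 + 0.0118×3.29 + 0.929×10.8 = 1881 m²/day.
Hydraulic gradient i = Δh / L = 22.0 / 2140 = 0.01028.
Q = Σ(K_i·b_i) · W · i = 1881 × 1060 × 0.01028 = 20503 m³/day.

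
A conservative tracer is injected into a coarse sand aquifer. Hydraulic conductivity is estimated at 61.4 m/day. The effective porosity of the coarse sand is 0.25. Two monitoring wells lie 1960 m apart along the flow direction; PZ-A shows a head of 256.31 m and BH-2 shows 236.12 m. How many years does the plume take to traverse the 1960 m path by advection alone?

2.12

Hydraulic gradient i = (256.31 − 236.12) / 1960 = 20.19 / 1960 = 0.01030.
Darcy flux q = K · i = 61.40 × 0.01030 = 0.6325 m/day.
Seepage velocity v = q / n_e = 0.6325 / 0.25 = 2.530 m/day.
Travel time t = L / v = 1960 / 2.530 = 774.7 days = 2.121 years.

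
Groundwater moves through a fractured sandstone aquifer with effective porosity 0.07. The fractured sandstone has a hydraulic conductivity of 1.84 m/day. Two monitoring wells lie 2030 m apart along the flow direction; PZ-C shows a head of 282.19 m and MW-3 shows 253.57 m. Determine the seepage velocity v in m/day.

0.371

Hydraulic gradient i = (282.19 − 253.57) / 2030 = 28.62 / 2030 = 0.01410.
Darcy flux q = K · i = 1.840 × 0.01410 = 0.02594 m/day.
Seepage velocity v = q / n_e = 0.02594 / 0.07 = 0.3706 m/day.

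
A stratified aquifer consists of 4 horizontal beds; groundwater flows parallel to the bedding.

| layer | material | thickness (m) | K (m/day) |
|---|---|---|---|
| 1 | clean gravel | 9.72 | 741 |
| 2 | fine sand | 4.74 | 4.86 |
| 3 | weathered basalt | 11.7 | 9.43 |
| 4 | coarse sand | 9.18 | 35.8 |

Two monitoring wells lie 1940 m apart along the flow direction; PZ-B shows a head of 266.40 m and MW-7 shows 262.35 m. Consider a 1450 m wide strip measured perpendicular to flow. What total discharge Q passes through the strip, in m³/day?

Flow is parallel to layering, so each bed carries its own Darcy discharge and the transmissivities add.
Σ(K_i·b_i) = 741×9.72 + 4.86×4.74 + 9.43×11.7 + 35.8×9.18 = 7665 m²/day.
Hydraulic gradient i = (266.40 − 262.35) / 1940 = 4.05 / 1940 = 0.002088.
Q = Σ(K_i·b_i) · W · i = 7665 × 1450 × 0.002088 = 23201 m³/day.

23200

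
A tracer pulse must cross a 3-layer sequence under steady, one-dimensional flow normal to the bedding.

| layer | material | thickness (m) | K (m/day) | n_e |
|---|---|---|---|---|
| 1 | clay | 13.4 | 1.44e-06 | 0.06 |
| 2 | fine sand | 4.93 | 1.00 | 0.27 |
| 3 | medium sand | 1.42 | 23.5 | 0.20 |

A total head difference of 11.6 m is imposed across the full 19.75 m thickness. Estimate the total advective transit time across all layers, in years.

With flow normal to the layers, continuity requires the same specific discharge q through every layer.
Σ(b_i/K_i) = 13.4/1.44e-06 + 4.93/1.00 + 1.42/23.5 = 9.306e+06 d.
q = Δh / Σ(b_i/K_i) = 11.6 / 9.306e+06 = 1.247e-06 m/day.
In each layer the seepage velocity is v_i = q/n_i, so the layer transit time is t_i = b_i·n_i / q:
  layer 1 (clay): t_1 = 13.4 × 0.06 / 1.247e-06 = 6.450e+05 d
  layer 2 (fine sand): t_2 = 4.93 × 0.27 / 1.247e-06 = 1.068e+06 d
  layer 3 (medium sand): t_3 = 1.42 × 0.20 / 1.247e-06 = 2.278e+05 d
Total t = Σ t_i = 1.941e+06 days = 5313 years.

5310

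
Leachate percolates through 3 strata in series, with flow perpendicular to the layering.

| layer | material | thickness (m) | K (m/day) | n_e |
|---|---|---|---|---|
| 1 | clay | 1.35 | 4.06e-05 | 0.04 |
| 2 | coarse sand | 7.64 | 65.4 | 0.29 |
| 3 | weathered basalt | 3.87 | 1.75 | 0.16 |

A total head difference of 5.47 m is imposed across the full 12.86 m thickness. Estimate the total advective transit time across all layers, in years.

With flow normal to the layers, continuity requires the same specific discharge q through every layer.
Σ(b_i/K_i) = 1.35/4.06e-05 + 7.64/65.4 + 3.87/1.75 = 33254 d.
q = Δh / Σ(b_i/K_i) = 5.47 / 33254 = 0.0001645 m/day.
In each layer the seepage velocity is v_i = q/n_i, so the layer transit time is t_i = b_i·n_i / q:
  layer 1 (clay): t_1 = 1.35 × 0.04 / 0.0001645 = 328.3 d
  layer 2 (coarse sand): t_2 = 7.64 × 0.29 / 0.0001645 = 13469 d
  layer 3 (weathered basalt): t_3 = 3.87 × 0.16 / 0.0001645 = 3764 d
Total t = Σ t_i = 17562 days = 48.08 years.

48.1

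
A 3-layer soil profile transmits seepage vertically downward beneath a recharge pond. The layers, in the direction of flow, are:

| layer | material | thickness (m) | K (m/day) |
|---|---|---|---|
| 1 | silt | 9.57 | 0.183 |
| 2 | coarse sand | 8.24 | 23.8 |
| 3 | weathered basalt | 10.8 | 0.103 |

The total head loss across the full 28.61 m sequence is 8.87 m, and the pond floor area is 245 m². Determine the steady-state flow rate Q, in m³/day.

13.8

Flow is perpendicular to layering, so the layers act in series and the equivalent K is the thickness-weighted harmonic mean.
Total thickness L = 9.57 + 8.24 + 10.8 = 28.61 m.
Σ(b_i/K_i) = 9.57/0.183 + 8.24/23.8 + 10.8/0.103 = 157.5 d.
K_eq = L / Σ(b_i/K_i) = 28.61 / 157.5 = 0.1817 m/day.
Q = K_eq · A · (Δh/L) = 0.1817 × 245 × (8.87/28.61) = 13.80 m³/day.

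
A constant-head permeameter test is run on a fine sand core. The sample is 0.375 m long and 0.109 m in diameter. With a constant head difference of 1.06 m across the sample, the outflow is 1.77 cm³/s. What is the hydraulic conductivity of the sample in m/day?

5.80

Cross-sectional area A = π·(d/2)² = π × (0.109/2)² = 0.009331 m².
Convert discharge: 1.77 cm³/s = 1.770e-06 m³/s.
Darcy's law rearranged: K = Q·L / (A·Δh) = 1.770e-06 × 0.375 / (0.009331 × 1.06) = 6.711e-05 m/s = 5.798 m/day.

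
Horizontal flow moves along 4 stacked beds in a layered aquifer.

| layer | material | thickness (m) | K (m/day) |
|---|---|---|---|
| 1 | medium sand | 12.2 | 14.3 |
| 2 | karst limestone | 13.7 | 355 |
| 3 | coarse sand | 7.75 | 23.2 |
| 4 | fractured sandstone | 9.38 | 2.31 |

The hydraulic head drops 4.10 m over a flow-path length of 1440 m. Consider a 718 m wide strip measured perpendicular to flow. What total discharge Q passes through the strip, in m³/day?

10700

Flow is parallel to layering, so each bed carries its own Darcy discharge and the transmissivities add.
Σ(K_i·b_i) = 14.3×12.2 + 355×13.7 + 23.2×7.75 + 2.31×9.38 = 5239 m²/day.
Hydraulic gradient i = Δh / L = 4.10 / 1440 = 0.002847.
Q = Σ(K_i·b_i) · W · i = 5239 × 718 × 0.002847 = 10711 m³/day.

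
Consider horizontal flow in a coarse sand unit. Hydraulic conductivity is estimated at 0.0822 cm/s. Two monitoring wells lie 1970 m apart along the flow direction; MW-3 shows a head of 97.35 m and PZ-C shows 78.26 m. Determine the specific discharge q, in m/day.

0.688

Convert K: 0.0822 cm/s × 864 = 71.02 m/day.
Hydraulic gradient i = (97.35 − 78.26) / 1970 = 19.09 / 1970 = 0.009690.
Specific discharge q = K · i = 71.02 × 0.009690 = 0.6882 m/day.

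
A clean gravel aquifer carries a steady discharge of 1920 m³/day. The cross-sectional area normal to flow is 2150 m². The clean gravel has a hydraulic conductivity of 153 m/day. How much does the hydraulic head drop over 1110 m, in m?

From Q = K·A·i, i = Q / (K·A) = 1920 / (153.0 × 2150) = 0.005837.
Head loss Δh = i · L = 0.005837 × 1110 = 6.479 m.

6.48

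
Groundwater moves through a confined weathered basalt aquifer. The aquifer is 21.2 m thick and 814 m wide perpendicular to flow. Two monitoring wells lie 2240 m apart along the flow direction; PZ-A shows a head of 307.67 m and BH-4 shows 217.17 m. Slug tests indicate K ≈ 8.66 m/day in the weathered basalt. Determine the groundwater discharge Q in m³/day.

6040

Cross-sectional area A = 814 × 21.2 = 17257 m².
Hydraulic gradient i = (307.67 − 217.17) / 2240 = 90.5 / 2240 = 0.04040.
Darcy's law: Q = K · A · i = 8.660 × 17257 × 0.04040 = 6038 m³/day.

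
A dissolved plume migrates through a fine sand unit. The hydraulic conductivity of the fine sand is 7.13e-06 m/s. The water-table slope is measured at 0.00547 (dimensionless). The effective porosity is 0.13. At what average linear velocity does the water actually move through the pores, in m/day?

Convert K: 7.13e-06 m/s × 86400 = 0.6160 m/day.
Hydraulic gradient i = 0.00547.
Darcy flux q = K · i = 0.6160 × 0.005470 = 0.003370 m/day.
Seepage velocity v = q / n_e = 0.003370 / 0.13 = 0.02592 m/day.

0.0259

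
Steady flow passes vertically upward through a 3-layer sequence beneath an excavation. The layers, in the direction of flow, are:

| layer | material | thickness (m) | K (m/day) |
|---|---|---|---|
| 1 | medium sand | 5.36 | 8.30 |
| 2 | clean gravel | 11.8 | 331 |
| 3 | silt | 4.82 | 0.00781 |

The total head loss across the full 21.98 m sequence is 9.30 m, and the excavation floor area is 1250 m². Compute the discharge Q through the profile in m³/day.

Flow is perpendicular to layering, so the layers act in series and the equivalent K is the thickness-weighted harmonic mean.
Total thickness L = 5.36 + 11.8 + 4.82 = 21.98 m.
Σ(b_i/K_i) = 5.36/8.30 + 11.8/331 + 4.82/0.00781 = 617.8 d.
K_eq = L / Σ(b_i/K_i) = 21.98 / 617.8 = 0.03558 m/day.
Q = K_eq · A · (Δh/L) = 0.03558 × 1250 × (9.30/21.98) = 18.82 m³/day.

18.8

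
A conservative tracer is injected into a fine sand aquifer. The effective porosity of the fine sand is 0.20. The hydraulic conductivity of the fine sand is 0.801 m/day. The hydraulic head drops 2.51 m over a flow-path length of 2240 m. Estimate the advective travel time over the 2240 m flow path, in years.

Hydraulic gradient i = Δh / L = 2.51 / 2240 = 0.001121.
Darcy flux q = K · i = 0.8010 × 0.001121 = 0.0008975 m/day.
Seepage velocity v = q / n_e = 0.0008975 / 0.20 = 0.004488 m/day.
Travel time t = L / v = 2240 / 0.004488 = 4.991e+05 days = 1367 years.

1370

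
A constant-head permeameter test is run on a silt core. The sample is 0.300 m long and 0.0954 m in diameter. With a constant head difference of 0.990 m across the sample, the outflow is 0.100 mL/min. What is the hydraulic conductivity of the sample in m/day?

Cross-sectional area A = π·(d/2)² = π × (0.0954/2)² = 0.007148 m².
Convert discharge: 0.100 mL/min = 1.667e-09 m³/s.
Darcy's law rearranged: K = Q·L / (A·Δh) = 1.667e-09 × 0.300 / (0.007148 × 0.990) = 7.066e-08 m/s = 0.006105 m/day.

0.00610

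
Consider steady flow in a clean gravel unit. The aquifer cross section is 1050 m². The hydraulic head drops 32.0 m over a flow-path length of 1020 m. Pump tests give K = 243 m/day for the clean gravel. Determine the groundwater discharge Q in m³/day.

8000

Hydraulic gradient i = Δh / L = 32.0 / 1020 = 0.03137.
Darcy's law: Q = K · A · i = 243.0 × 1050 × 0.03137 = 8005 m³/day.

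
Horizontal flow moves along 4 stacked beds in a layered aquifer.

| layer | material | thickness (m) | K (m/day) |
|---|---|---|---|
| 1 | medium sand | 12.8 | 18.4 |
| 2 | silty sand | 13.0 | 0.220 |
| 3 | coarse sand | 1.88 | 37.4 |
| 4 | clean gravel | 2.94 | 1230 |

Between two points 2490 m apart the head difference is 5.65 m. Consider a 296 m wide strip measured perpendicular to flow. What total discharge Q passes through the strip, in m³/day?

Flow is parallel to layering, so each bed carries its own Darcy discharge and the transmissivities add.
Σ(K_i·b_i) = 18.4×12.8 + 0.220×13.0 + 37.4×1.88 + 1230×2.94 = 3925 m²/day.
Hydraulic gradient i = Δh / L = 5.65 / 2490 = 0.002269.
Q = Σ(K_i·b_i) · W · i = 3925 × 296 × 0.002269 = 2636 m³/day.

2640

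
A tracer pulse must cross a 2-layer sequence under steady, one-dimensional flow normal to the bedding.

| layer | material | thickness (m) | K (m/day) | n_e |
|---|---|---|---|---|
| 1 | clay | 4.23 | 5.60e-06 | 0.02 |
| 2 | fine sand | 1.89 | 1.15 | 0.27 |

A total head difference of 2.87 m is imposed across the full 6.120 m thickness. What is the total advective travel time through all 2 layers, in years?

With flow normal to the layers, continuity requires the same specific discharge q through every layer.
Σ(b_i/K_i) = 4.23/5.60e-06 + 1.89/1.15 = 7.554e+05 d.
q = Δh / Σ(b_i/K_i) = 2.87 / 7.554e+05 = 3.800e-06 m/day.
In each layer the seepage velocity is v_i = q/n_i, so the layer transit time is t_i = b_i·n_i / q:
  layer 1 (clay): t_1 = 4.23 × 0.02 / 3.800e-06 = 22266 d
  layer 2 (fine sand): t_2 = 1.89 × 0.27 / 3.800e-06 = 1.343e+05 d
Total t = Σ t_i = 1.566e+05 days = 428.7 years.

429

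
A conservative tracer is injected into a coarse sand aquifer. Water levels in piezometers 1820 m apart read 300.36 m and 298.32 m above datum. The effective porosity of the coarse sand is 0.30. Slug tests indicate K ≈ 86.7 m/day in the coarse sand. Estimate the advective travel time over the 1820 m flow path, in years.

Hydraulic gradient i = (300.36 − 298.32) / 1820 = 2.04 / 1820 = 0.001121.
Darcy flux q = K · i = 86.70 × 0.001121 = 0.09718 m/day.
Seepage velocity v = q / n_e = 0.09718 / 0.30 = 0.3239 m/day.
Travel time t = L / v = 1820 / 0.3239 = 5618 days = 15.38 years.

15.4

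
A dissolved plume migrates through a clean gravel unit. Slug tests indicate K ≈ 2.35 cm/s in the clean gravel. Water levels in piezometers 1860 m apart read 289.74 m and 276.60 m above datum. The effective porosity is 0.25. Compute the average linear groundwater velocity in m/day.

Convert K: 2.35 cm/s × 864 = 2030 m/day.
Hydraulic gradient i = (289.74 − 276.60) / 1860 = 13.14 / 1860 = 0.007065.
Darcy flux q = K · i = 2030 × 0.007065 = 14.34 m/day.
Seepage velocity v = q / n_e = 14.34 / 0.25 = 57.38 m/day.

57.4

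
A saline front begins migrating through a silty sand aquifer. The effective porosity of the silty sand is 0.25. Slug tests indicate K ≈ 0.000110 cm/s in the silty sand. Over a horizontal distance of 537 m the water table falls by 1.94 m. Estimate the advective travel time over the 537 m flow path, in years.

1070

Convert K: 0.000110 cm/s × 864 = 0.09504 m/day.
Hydraulic gradient i = Δh / L = 1.94 / 537 = 0.003613.
Darcy flux q = K · i = 0.09504 × 0.003613 = 0.0003433 m/day.
Seepage velocity v = q / n_e = 0.0003433 / 0.25 = 0.001373 m/day.
Travel time t = L / v = 537 / 0.001373 = 3.910e+05 days = 1071 years.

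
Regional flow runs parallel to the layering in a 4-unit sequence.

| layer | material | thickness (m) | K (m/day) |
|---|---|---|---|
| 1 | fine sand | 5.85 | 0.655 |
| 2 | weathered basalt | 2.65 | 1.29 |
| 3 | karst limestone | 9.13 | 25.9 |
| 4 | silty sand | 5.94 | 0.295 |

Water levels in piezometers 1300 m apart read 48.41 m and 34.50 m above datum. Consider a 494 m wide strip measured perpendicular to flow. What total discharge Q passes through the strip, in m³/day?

Flow is parallel to layering, so each bed carries its own Darcy discharge and the transmissivities add.
Σ(K_i·b_i) = 0.655×5.85 + 1.29×2.65 + 25.9×9.13 + 0.295×5.94 = 245.5 m²/day.
Hydraulic gradient i = (48.41 − 34.50) / 1300 = 13.91 / 1300 = 0.01070.
Q = Σ(K_i·b_i) · W · i = 245.5 × 494 × 0.01070 = 1298 m³/day.

1300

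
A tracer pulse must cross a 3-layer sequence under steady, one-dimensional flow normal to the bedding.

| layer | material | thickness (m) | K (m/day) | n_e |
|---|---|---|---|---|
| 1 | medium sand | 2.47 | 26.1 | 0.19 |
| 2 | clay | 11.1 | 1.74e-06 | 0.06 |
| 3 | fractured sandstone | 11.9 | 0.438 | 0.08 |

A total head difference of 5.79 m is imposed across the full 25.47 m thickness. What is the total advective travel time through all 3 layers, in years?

With flow normal to the layers, continuity requires the same specific discharge q through every layer.
Σ(b_i/K_i) = 2.47/26.1 + 11.1/1.74e-06 + 11.9/0.438 = 6.379e+06 d.
q = Δh / Σ(b_i/K_i) = 5.79 / 6.379e+06 = 9.076e-07 m/day.
In each layer the seepage velocity is v_i = q/n_i, so the layer transit time is t_i = b_i·n_i / q:
  layer 1 (medium sand): t_1 = 2.47 × 0.19 / 9.076e-07 = 5.171e+05 d
  layer 2 (clay): t_2 = 11.1 × 0.06 / 9.076e-07 = 7.338e+05 d
  layer 3 (fractured sandstone): t_3 = 11.9 × 0.08 / 9.076e-07 = 1.049e+06 d
Total t = Σ t_i = 2.300e+06 days = 6296 years.

6300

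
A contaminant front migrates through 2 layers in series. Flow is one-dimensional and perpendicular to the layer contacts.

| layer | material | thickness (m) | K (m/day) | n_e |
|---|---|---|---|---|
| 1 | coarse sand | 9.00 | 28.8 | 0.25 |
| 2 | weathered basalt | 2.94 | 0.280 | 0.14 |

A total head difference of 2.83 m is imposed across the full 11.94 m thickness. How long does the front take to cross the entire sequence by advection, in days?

With flow normal to the layers, continuity requires the same specific discharge q through every layer.
Σ(b_i/K_i) = 9.00/28.8 + 2.94/0.280 = 10.81 d.
q = Δh / Σ(b_i/K_i) = 2.83 / 10.81 = 0.2617 m/day.
In each layer the seepage velocity is v_i = q/n_i, so the layer transit time is t_i = b_i·n_i / q:
  layer 1 (coarse sand): t_1 = 9.00 × 0.25 / 0.2617 = 8.597 d
  layer 2 (weathered basalt): t_2 = 2.94 × 0.14 / 0.2617 = 1.573 d
Total t = Σ t_i = 10.17 days.

10.2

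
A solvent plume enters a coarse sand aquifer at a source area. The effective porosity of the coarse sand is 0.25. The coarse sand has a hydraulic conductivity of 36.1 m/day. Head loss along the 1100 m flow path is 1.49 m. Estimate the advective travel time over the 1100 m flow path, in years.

15.4

Hydraulic gradient i = Δh / L = 1.49 / 1100 = 0.001355.
Darcy flux q = K · i = 36.10 × 0.001355 = 0.04890 m/day.
Seepage velocity v = q / n_e = 0.04890 / 0.25 = 0.1956 m/day.
Travel time t = L / v = 1100 / 0.1956 = 5624 days = 15.40 years.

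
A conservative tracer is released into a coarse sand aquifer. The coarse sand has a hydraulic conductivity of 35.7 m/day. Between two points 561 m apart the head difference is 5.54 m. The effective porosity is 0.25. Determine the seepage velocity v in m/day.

1.41

Hydraulic gradient i = Δh / L = 5.54 / 561 = 0.009875.
Darcy flux q = K · i = 35.70 × 0.009875 = 0.3525 m/day.
Seepage velocity v = q / n_e = 0.3525 / 0.25 = 1.410 m/day.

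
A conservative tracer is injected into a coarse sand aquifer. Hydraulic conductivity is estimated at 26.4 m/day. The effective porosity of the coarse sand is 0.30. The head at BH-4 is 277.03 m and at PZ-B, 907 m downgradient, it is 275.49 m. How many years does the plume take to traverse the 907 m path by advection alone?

Hydraulic gradient i = (277.03 − 275.49) / 907 = 1.54 / 907 = 0.001698.
Darcy flux q = K · i = 26.40 × 0.001698 = 0.04482 m/day.
Seepage velocity v = q / n_e = 0.04482 / 0.30 = 0.1494 m/day.
Travel time t = L / v = 907 / 0.1494 = 6070 days = 16.62 years.

16.6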